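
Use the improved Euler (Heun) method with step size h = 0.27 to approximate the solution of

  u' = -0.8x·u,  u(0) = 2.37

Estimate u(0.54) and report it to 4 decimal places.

2.1074

Heun: k1 = f(x_n, u_n); k2 = f(x_n + h, u_n + h·k1); u_{n+1} = u_n + (h/2)·(k1 + k2).
x=0.000000, u=2.370000:
  k1 = f(0.000000, 2.370000) = 0.000000
  k2 = f(0.270000, 2.370000) = -0.511920
  u ← 2.370000 + (0.27/2)·(0.000000 + (-0.511920)) = 2.300891
x=0.270000, u=2.300891:
  k1 = f(0.270000, 2.300891) = -0.496992
  k2 = f(0.540000, 2.166703) = -0.936016
  u ← 2.300891 + (0.27/2)·(-0.496992 + (-0.936016)) = 2.107435
u(0.54) ≈ 2.1074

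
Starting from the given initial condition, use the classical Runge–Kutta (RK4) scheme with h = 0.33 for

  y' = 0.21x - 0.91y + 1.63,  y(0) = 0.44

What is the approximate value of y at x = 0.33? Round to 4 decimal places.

RK4: k1 = f(x_n, y_n); k2 = f(x_n + h/2, y_n + (h/2)·k1); k3 = f(x_n + h/2, y_n + (h/2)·k2); k4 = f(x_n + h, y_n + h·k3); y_{n+1} = y_n + (h/6)·(k1 + 2k2 + 2k3 + k4).
x=0.000000, y=0.440000:
  k1 = f(0.000000, 0.440000) = 1.229600
  k2 = f(0.165000, 0.642884) = 1.079626
  k3 = f(0.165000, 0.618138) = 1.102144
  k4 = f(0.330000, 0.803708) = 0.967926
  y ← 0.440000 + (0.33/6)·(k1 + 2k2 + 2k3 + k4) = 0.800859
y(0.33) ≈ 0.8009

0.8009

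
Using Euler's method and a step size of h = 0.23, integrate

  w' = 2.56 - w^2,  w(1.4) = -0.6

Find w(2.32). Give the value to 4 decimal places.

1.3725

Euler: w_{n+1} = w_n + h·f(x_n, w_n).
x=1.400000, w=-0.600000: f=2.200000 → w ← -0.600000 + 0.23·2.200000 = -0.094000
x=1.630000, w=-0.094000: f=2.551164 → w ← -0.094000 + 0.23·2.551164 = 0.492768
x=1.860000, w=0.492768: f=2.317180 → w ← 0.492768 + 0.23·2.317180 = 1.025719
x=2.090000, w=1.025719: f=1.507900 → w ← 1.025719 + 0.23·1.507900 = 1.372536
w(2.32) ≈ 1.3725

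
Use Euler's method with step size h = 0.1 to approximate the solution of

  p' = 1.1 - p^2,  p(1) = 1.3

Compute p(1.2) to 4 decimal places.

Euler: p_{n+1} = p_n + h·f(x_n, p_n).
x=1.000000, p=1.300000: f=-0.590000 → p ← 1.300000 + 0.1·(-0.590000) = 1.241000
x=1.100000, p=1.241000: f=-0.440081 → p ← 1.241000 + 0.1·(-0.440081) = 1.196992
p(1.2) ≈ 1.1970

1.1970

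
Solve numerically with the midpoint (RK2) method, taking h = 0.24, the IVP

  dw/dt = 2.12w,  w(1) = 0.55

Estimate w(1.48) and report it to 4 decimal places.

1.4761

Midpoint: k1 = f(t_n, w_n); k2 = f(t_n + h/2, w_n + (h/2)·k1); w_{n+1} = w_n + h·k2.
t=1.000000, w=0.550000:
  k1 = f(1.000000, 0.550000) = 1.166000
  k2 = f(1.120000, 0.689920) = 1.462630
  w ← 0.550000 + 0.24·1.462630 = 0.901031
t=1.240000, w=0.901031:
  k1 = f(1.240000, 0.901031) = 1.910186
  k2 = f(1.360000, 1.130254) = 2.396138
  w ← 0.901031 + 0.24·2.396138 = 1.476104
w(1.48) ≈ 1.4761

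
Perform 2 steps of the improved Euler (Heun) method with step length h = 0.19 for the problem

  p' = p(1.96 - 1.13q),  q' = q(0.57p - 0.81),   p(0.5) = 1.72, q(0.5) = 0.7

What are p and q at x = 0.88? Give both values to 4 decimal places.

Heun on (p,q): k1 = f(x_n, state_n); k2 = f(x_n + h, state_n + h·k1); state_{n+1} = state_n + (h/2)·(k1 + k2).
0.500000: (1.720000, 0.700000)
  k1 = (2.010680, 0.119280)
  predictor → (2.102029, 0.722663)
  k2 = (2.403440, 0.280507)
  → (2.139341, 0.737980)
0.690000: (2.139341, 0.737980)
  k1 = (2.409076, 0.302147)
  predictor → (2.597066, 0.795388)
  k2 = (2.756037, 0.533170)
  → (2.630027, 0.817335)
(p(0.88), q(0.88)) ≈ (2.6300, 0.8173)

2.6300, 0.8173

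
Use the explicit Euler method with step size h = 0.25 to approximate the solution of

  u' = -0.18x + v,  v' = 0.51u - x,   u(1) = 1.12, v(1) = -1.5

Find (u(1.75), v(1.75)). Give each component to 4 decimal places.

-0.2832, -2.1746

Euler on (u,v): u_{n+1} = u_n + h·u', v_{n+1} = v_n + h·v'.
1.000000: (1.120000, -1.500000); f=(-1.680000, -0.428800) → (0.700000, -1.607200)
1.250000: (0.700000, -1.607200); f=(-1.832200, -0.893000) → (0.241950, -1.830450)
1.500000: (0.241950, -1.830450); f=(-2.100450, -1.376605) → (-0.283162, -2.174601)
(u(1.75), v(1.75)) ≈ (-0.2832, -2.1746)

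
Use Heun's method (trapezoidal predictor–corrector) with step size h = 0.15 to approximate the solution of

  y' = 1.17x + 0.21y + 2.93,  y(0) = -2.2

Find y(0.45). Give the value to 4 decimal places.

Heun: k1 = f(x_n, y_n); k2 = f(x_n + h, y_n + h·k1); y_{n+1} = y_n + (h/2)·(k1 + k2).
x=0.000000, y=-2.200000:
  k1 = f(0.000000, -2.200000) = 2.468000
  k2 = f(0.150000, -1.829800) = 2.721242
  y ← -2.200000 + (0.15/2)·(2.468000 + 2.721242) = -1.810807
x=0.150000, y=-1.810807:
  k1 = f(0.150000, -1.810807) = 2.725231
  k2 = f(0.300000, -1.402022) = 2.986575
  y ← -1.810807 + (0.15/2)·(2.725231 + 2.986575) = -1.382421
x=0.300000, y=-1.382421:
  k1 = f(0.300000, -1.382421) = 2.990692
  k2 = f(0.450000, -0.933818) = 3.260398
  y ← -1.382421 + (0.15/2)·(2.990692 + 3.260398) = -0.913590
y(0.45) ≈ -0.9136

-0.9136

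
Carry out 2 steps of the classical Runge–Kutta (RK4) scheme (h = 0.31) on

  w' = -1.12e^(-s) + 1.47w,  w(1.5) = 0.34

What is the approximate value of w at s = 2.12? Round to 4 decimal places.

0.6484

RK4: k1 = f(s_n, w_n); k2 = f(s_n + h/2, w_n + (h/2)·k1); k3 = f(s_n + h/2, w_n + (h/2)·k2); k4 = f(s_n + h, w_n + h·k3); w_{n+1} = w_n + (h/6)·(k1 + 2k2 + 2k3 + k4).
s=1.500000, w=0.340000:
  k1 = f(1.500000, 0.340000) = 0.249894
  k2 = f(1.655000, 0.378734) = 0.342715
  k3 = f(1.655000, 0.393121) = 0.363865
  k4 = f(1.810000, 0.452798) = 0.482320
  w ← 0.340000 + (0.31/6)·(k1 + 2k2 + 2k3 + k4) = 0.450844
s=1.810000, w=0.450844:
  k1 = f(1.810000, 0.450844) = 0.479449
  k2 = f(1.965000, 0.525159) = 0.615009
  k3 = f(1.965000, 0.546171) = 0.645896
  k4 = f(2.120000, 0.651072) = 0.822641
  w ← 0.450844 + (0.31/6)·(k1 + 2k2 + 2k3 + k4) = 0.648413
w(2.12) ≈ 0.6484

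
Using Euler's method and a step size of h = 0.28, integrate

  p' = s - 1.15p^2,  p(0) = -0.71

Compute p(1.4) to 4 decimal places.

-1.8745

Euler: p_{n+1} = p_n + h·f(s_n, p_n).
s=0.000000, p=-0.710000: f=-0.579715 → p ← -0.710000 + 0.28·(-0.579715) = -0.872320
s=0.280000, p=-0.872320: f=-0.595084 → p ← -0.872320 + 0.28·(-0.595084) = -1.038944
s=0.560000, p=-1.038944: f=-0.681315 → p ← -1.038944 + 0.28·(-0.681315) = -1.229712
s=0.840000, p=-1.229712: f=-0.899020 → p ← -1.229712 + 0.28·(-0.899020) = -1.481437
s=1.120000, p=-1.481437: f=-1.403855 → p ← -1.481437 + 0.28·(-1.403855) = -1.874517
p(1.4) ≈ -1.8745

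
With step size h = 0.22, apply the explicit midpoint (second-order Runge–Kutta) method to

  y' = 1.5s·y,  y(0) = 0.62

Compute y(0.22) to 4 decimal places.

Midpoint: k1 = f(s_n, y_n); k2 = f(s_n + h/2, y_n + (h/2)·k1); y_{n+1} = y_n + h·k2.
s=0.000000, y=0.620000:
  k1 = f(0.000000, 0.620000) = 0.000000
  k2 = f(0.110000, 0.620000) = 0.102300
  y ← 0.620000 + 0.22·0.102300 = 0.642506
y(0.22) ≈ 0.6425

0.6425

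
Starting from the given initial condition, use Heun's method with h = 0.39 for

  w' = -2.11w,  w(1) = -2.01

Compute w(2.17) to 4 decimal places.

-0.2756

Heun: k1 = f(t_n, w_n); k2 = f(t_n + h, w_n + h·k1); w_{n+1} = w_n + (h/2)·(k1 + k2).
t=1.000000, w=-2.010000:
  k1 = f(1.000000, -2.010000) = 4.241100
  k2 = f(1.390000, -0.355971) = 0.751099
  w ← -2.010000 + (0.39/2)·(4.241100 + 0.751099) = -1.036521
t=1.390000, w=-1.036521:
  k1 = f(1.390000, -1.036521) = 2.187060
  k2 = f(1.780000, -0.183568) = 0.387328
  w ← -1.036521 + (0.39/2)·(2.187060 + 0.387328) = -0.534516
t=1.780000, w=-0.534516:
  k1 = f(1.780000, -0.534516) = 1.127828
  k2 = f(2.170000, -0.094663) = 0.199738
  w ← -0.534516 + (0.39/2)·(1.127828 + 0.199738) = -0.275640
w(2.17) ≈ -0.2756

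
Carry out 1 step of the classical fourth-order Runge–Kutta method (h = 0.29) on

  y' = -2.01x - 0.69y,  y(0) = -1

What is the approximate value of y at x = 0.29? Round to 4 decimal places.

RK4: k1 = f(x_n, y_n); k2 = f(x_n + h/2, y_n + (h/2)·k1); k3 = f(x_n + h/2, y_n + (h/2)·k2); k4 = f(x_n + h, y_n + h·k3); y_{n+1} = y_n + (h/6)·(k1 + 2k2 + 2k3 + k4).
x=0.000000, y=-1.000000:
  k1 = f(0.000000, -1.000000) = 0.690000
  k2 = f(0.145000, -0.899950) = 0.329516
  k3 = f(0.145000, -0.952220) = 0.365582
  k4 = f(0.290000, -0.893981) = 0.033947
  y ← -1.000000 + (0.29/6)·(k1 + 2k2 + 2k3 + k4) = -0.897816
y(0.29) ≈ -0.8978

-0.8978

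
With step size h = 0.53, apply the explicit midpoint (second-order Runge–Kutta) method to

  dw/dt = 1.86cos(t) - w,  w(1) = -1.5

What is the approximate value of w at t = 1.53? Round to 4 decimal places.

-0.7600

Midpoint: k1 = f(t_n, w_n); k2 = f(t_n + h/2, w_n + (h/2)·k1); w_{n+1} = w_n + h·k2.
t=1.000000, w=-1.500000:
  k1 = f(1.000000, -1.500000) = 2.504962
  k2 = f(1.265000, -0.836185) = 1.396143
  w ← -1.500000 + 0.53·1.396143 = -0.760044
w(1.53) ≈ -0.7600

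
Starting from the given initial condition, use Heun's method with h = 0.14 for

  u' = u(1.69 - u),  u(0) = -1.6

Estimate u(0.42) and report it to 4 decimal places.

-16.0042

Heun: k1 = f(t_n, u_n); k2 = f(t_n + h, u_n + h·k1); u_{n+1} = u_n + (h/2)·(k1 + k2).
t=0.000000, u=-1.600000:
  k1 = f(0.000000, -1.600000) = -5.264000
  k2 = f(0.140000, -2.336960) = -9.410844
  u ← -1.600000 + (0.14/2)·(-5.264000 + (-9.410844)) = -2.627239
t=0.140000, u=-2.627239:
  k1 = f(0.140000, -2.627239) = -11.342419
  k2 = f(0.280000, -4.215178) = -24.891375
  u ← -2.627239 + (0.14/2)·(-11.342419 + (-24.891375)) = -5.163605
t=0.280000, u=-5.163605:
  k1 = f(0.280000, -5.163605) = -35.389305
  k2 = f(0.420000, -10.118107) = -119.475700
  u ← -5.163605 + (0.14/2)·(-35.389305 + (-119.475700)) = -16.004155
u(0.42) ≈ -16.0042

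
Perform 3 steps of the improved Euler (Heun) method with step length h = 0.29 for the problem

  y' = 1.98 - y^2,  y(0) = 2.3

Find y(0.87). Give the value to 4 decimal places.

Heun: k1 = f(x_n, y_n); k2 = f(x_n + h, y_n + h·k1); y_{n+1} = y_n + (h/2)·(k1 + k2).
x=0.000000, y=2.300000:
  k1 = f(0.000000, 2.300000) = -3.310000
  k2 = f(0.290000, 1.340100) = 0.184132
  y ← 2.300000 + (0.29/2)·(-3.310000 + 0.184132) = 1.846749
x=0.290000, y=1.846749:
  k1 = f(0.290000, 1.846749) = -1.430482
  k2 = f(0.580000, 1.431909) = -0.070364
  y ← 1.846749 + (0.29/2)·(-1.430482 + (-0.070364)) = 1.629126
x=0.580000, y=1.629126:
  k1 = f(0.580000, 1.629126) = -0.674053
  k2 = f(0.870000, 1.433651) = -0.075355
  y ← 1.629126 + (0.29/2)·(-0.674053 + (-0.075355)) = 1.520462
y(0.87) ≈ 1.5205

1.5205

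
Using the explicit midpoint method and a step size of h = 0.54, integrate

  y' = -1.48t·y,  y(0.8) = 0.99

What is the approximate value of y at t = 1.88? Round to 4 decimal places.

0.1666

Midpoint: k1 = f(t_n, y_n); k2 = f(t_n + h/2, y_n + (h/2)·k1); y_{n+1} = y_n + h·k2.
t=0.800000, y=0.990000:
  k1 = f(0.800000, 0.990000) = -1.172160
  k2 = f(1.070000, 0.673517) = -1.066581
  y ← 0.990000 + 0.54·(-1.066581) = 0.414046
t=1.340000, y=0.414046:
  k1 = f(1.340000, 0.414046) = -0.821136
  k2 = f(1.610000, 0.192339) = -0.458306
  y ← 0.414046 + 0.54·(-0.458306) = 0.166561
y(1.88) ≈ 0.1666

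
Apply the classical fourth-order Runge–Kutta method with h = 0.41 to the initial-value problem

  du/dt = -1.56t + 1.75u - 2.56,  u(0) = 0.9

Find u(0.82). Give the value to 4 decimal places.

-1.7919

RK4: k1 = f(t_n, u_n); k2 = f(t_n + h/2, u_n + (h/2)·k1); k3 = f(t_n + h/2, u_n + (h/2)·k2); k4 = f(t_n + h, u_n + h·k3); u_{n+1} = u_n + (h/6)·(k1 + 2k2 + 2k3 + k4).
t=0.000000, u=0.900000:
  k1 = f(0.000000, 0.900000) = -0.985000
  k2 = f(0.205000, 0.698075) = -1.658169
  k3 = f(0.205000, 0.560075) = -1.899668
  k4 = f(0.410000, 0.121136) = -2.987612
  u ← 0.900000 + (0.41/6)·(k1 + 2k2 + 2k3 + k4) = 0.142300
t=0.410000, u=0.142300:
  k1 = f(0.410000, 0.142300) = -2.950574
  k2 = f(0.615000, -0.462567) = -4.328893
  k3 = f(0.615000, -0.745122) = -4.823364
  k4 = f(0.820000, -1.835279) = -7.050938
  u ← 0.142300 + (0.41/6)·(k1 + 2k2 + 2k3 + k4) = -1.791945
u(0.82) ≈ -1.7919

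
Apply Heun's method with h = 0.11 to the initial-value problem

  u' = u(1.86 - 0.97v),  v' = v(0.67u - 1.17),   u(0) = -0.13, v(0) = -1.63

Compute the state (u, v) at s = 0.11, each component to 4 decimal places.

-0.1864, -1.4176

Heun on (u,v): k1 = f(s_n, state_n); k2 = f(s_n + h, state_n + h·k1); state_{n+1} = state_n + (h/2)·(k1 + k2).
0.000000: (-0.130000, -1.630000)
  k1 = (-0.447343, 2.049073)
  predictor → (-0.179208, -1.404602)
  k2 = (-0.577490, 1.812034)
  → (-0.186366, -1.417639)
(u(0.11), v(0.11)) ≈ (-0.1864, -1.4176)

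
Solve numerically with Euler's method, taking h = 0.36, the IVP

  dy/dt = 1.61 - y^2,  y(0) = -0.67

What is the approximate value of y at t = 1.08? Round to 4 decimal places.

0.8509

Euler: y_{n+1} = y_n + h·f(t_n, y_n).
t=0.000000, y=-0.670000: f=1.161100 → y ← -0.670000 + 0.36·1.161100 = -0.252004
t=0.360000, y=-0.252004: f=1.546494 → y ← -0.252004 + 0.36·1.546494 = 0.304734
t=0.720000, y=0.304734: f=1.517137 → y ← 0.304734 + 0.36·1.517137 = 0.850903
y(1.08) ≈ 0.8509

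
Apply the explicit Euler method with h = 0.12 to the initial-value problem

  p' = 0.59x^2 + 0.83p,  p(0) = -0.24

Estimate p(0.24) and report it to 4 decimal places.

Euler: p_{n+1} = p_n + h·f(x_n, p_n).
x=0.000000, p=-0.240000: f=-0.199200 → p ← -0.240000 + 0.12·(-0.199200) = -0.263904
x=0.120000, p=-0.263904: f=-0.210544 → p ← -0.263904 + 0.12·(-0.210544) = -0.289169
p(0.24) ≈ -0.2892

-0.2892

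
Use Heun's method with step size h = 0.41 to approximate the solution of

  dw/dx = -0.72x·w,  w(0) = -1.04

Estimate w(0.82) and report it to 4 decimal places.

-0.8140

Heun: k1 = f(x_n, w_n); k2 = f(x_n + h, w_n + h·k1); w_{n+1} = w_n + (h/2)·(k1 + k2).
x=0.000000, w=-1.040000:
  k1 = f(0.000000, -1.040000) = 0.000000
  k2 = f(0.410000, -1.040000) = 0.307008
  w ← -1.040000 + (0.41/2)·(0.000000 + 0.307008) = -0.977063
x=0.410000, w=-0.977063:
  k1 = f(0.410000, -0.977063) = 0.288429
  k2 = f(0.820000, -0.858807) = 0.507040
  w ← -0.977063 + (0.41/2)·(0.288429 + 0.507040) = -0.813992
w(0.82) ≈ -0.8140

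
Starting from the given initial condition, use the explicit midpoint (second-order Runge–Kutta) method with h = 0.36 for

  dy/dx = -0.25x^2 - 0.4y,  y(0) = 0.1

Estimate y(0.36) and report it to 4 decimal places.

Midpoint: k1 = f(x_n, y_n); k2 = f(x_n + h/2, y_n + (h/2)·k1); y_{n+1} = y_n + h·k2.
x=0.000000, y=0.100000:
  k1 = f(0.000000, 0.100000) = -0.040000
  k2 = f(0.180000, 0.092800) = -0.045220
  y ← 0.100000 + 0.36·(-0.045220) = 0.083721
y(0.36) ≈ 0.0837

0.0837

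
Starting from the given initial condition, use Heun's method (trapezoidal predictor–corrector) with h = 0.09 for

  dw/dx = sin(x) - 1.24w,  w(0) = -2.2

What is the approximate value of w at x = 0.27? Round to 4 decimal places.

-1.5424

Heun: k1 = f(x_n, w_n); k2 = f(x_n + h, w_n + h·k1); w_{n+1} = w_n + (h/2)·(k1 + k2).
x=0.000000, w=-2.200000:
  k1 = f(0.000000, -2.200000) = 2.728000
  k2 = f(0.090000, -1.954480) = 2.513434
  w ← -2.200000 + (0.09/2)·(2.728000 + 2.513434) = -1.964135
x=0.090000, w=-1.964135:
  k1 = f(0.090000, -1.964135) = 2.525407
  k2 = f(0.180000, -1.736849) = 2.332722
  w ← -1.964135 + (0.09/2)·(2.525407 + 2.332722) = -1.745520
x=0.180000, w=-1.745520:
  k1 = f(0.180000, -1.745520) = 2.343474
  k2 = f(0.270000, -1.534607) = 2.169644
  w ← -1.745520 + (0.09/2)·(2.343474 + 2.169644) = -1.542429
w(0.27) ≈ -1.5424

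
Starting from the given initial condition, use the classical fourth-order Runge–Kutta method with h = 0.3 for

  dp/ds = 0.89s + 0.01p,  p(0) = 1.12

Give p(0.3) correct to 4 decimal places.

RK4: k1 = f(s_n, p_n); k2 = f(s_n + h/2, p_n + (h/2)·k1); k3 = f(s_n + h/2, p_n + (h/2)·k2); k4 = f(s_n + h, p_n + h·k3); p_{n+1} = p_n + (h/6)·(k1 + 2k2 + 2k3 + k4).
s=0.000000, p=1.120000:
  k1 = f(0.000000, 1.120000) = 0.011200
  k2 = f(0.150000, 1.121680) = 0.144717
  k3 = f(0.150000, 1.141708) = 0.144917
  k4 = f(0.300000, 1.163475) = 0.278635
  p ← 1.120000 + (0.3/6)·(k1 + 2k2 + 2k3 + k4) = 1.163455
p(0.3) ≈ 1.1635

1.1635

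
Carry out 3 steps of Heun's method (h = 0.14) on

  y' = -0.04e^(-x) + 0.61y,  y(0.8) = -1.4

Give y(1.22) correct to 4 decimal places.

Heun: k1 = f(x_n, y_n); k2 = f(x_n + h, y_n + h·k1); y_{n+1} = y_n + (h/2)·(k1 + k2).
x=0.800000, y=-1.400000:
  k1 = f(0.800000, -1.400000) = -0.871973
  k2 = f(0.940000, -1.522076) = -0.944092
  y ← -1.400000 + (0.14/2)·(-0.871973 + (-0.944092)) = -1.527125
x=0.940000, y=-1.527125:
  k1 = f(0.940000, -1.527125) = -0.947171
  k2 = f(1.080000, -1.659728) = -1.026018
  y ← -1.527125 + (0.14/2)·(-0.947171 + (-1.026018)) = -1.665248
x=1.080000, y=-1.665248:
  k1 = f(1.080000, -1.665248) = -1.029385
  k2 = f(1.220000, -1.809362) = -1.115520
  y ← -1.665248 + (0.14/2)·(-1.029385 + (-1.115520)) = -1.815391
y(1.22) ≈ -1.8154

-1.8154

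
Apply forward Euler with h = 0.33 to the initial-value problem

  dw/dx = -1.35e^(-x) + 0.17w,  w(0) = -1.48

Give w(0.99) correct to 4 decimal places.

Euler: w_{n+1} = w_n + h·f(x_n, w_n).
x=0.000000, w=-1.480000: f=-1.601600 → w ← -1.480000 + 0.33·(-1.601600) = -2.008528
x=0.330000, w=-2.008528: f=-1.311997 → w ← -2.008528 + 0.33·(-1.311997) = -2.441487
x=0.660000, w=-2.441487: f=-1.112802 → w ← -2.441487 + 0.33·(-1.112802) = -2.808712
w(0.99) ≈ -2.8087

-2.8087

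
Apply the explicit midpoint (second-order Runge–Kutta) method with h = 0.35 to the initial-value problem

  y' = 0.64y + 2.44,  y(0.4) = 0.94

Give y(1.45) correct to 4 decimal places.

Midpoint: k1 = f(t_n, y_n); k2 = f(t_n + h/2, y_n + (h/2)·k1); y_{n+1} = y_n + h·k2.
t=0.400000, y=0.940000:
  k1 = f(0.400000, 0.940000) = 3.041600
  k2 = f(0.575000, 1.472280) = 3.382259
  y ← 0.940000 + 0.35·3.382259 = 2.123791
t=0.750000, y=2.123791:
  k1 = f(0.750000, 2.123791) = 3.799226
  k2 = f(0.925000, 2.788655) = 4.224739
  y ← 2.123791 + 0.35·4.224739 = 3.602450
t=1.100000, y=3.602450:
  k1 = f(1.100000, 3.602450) = 4.745568
  k2 = f(1.275000, 4.432924) = 5.277071
  y ← 3.602450 + 0.35·5.277071 = 5.449424
y(1.45) ≈ 5.4494

5.4494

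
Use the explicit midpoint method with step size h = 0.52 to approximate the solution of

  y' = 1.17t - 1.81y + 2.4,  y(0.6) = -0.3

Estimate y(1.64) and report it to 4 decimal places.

1.6119

Midpoint: k1 = f(t_n, y_n); k2 = f(t_n + h/2, y_n + (h/2)·k1); y_{n+1} = y_n + h·k2.
t=0.600000, y=-0.300000:
  k1 = f(0.600000, -0.300000) = 3.645000
  k2 = f(0.860000, 0.647700) = 2.233863
  y ← -0.300000 + 0.52·2.233863 = 0.861609
t=1.120000, y=0.861609:
  k1 = f(1.120000, 0.861609) = 2.150888
  k2 = f(1.380000, 1.420840) = 1.442880
  y ← 0.861609 + 0.52·1.442880 = 1.611906
y(1.64) ≈ 1.6119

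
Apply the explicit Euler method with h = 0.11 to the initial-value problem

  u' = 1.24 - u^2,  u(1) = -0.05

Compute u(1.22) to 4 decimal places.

0.2217

Euler: u_{n+1} = u_n + h·f(s_n, u_n).
s=1.000000, u=-0.050000: f=1.237500 → u ← -0.050000 + 0.11·1.237500 = 0.086125
s=1.110000, u=0.086125: f=1.232582 → u ← 0.086125 + 0.11·1.232582 = 0.221709
u(1.22) ≈ 0.2217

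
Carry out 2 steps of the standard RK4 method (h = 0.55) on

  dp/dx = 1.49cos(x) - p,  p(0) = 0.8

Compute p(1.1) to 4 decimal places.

1.0195

RK4: k1 = f(x_n, p_n); k2 = f(x_n + h/2, p_n + (h/2)·k1); k3 = f(x_n + h/2, p_n + (h/2)·k2); k4 = f(x_n + h, p_n + h·k3); p_{n+1} = p_n + (h/6)·(k1 + 2k2 + 2k3 + k4).
x=0.000000, p=0.800000:
  k1 = f(0.000000, 0.800000) = 0.690000
  k2 = f(0.275000, 0.989750) = 0.444264
  k3 = f(0.275000, 0.922172) = 0.511841
  k4 = f(0.550000, 1.081513) = 0.188749
  p ← 0.800000 + (0.55/6)·(k1 + 2k2 + 2k3 + k4) = 1.055838
x=0.550000, p=1.055838:
  k1 = f(0.550000, 1.055838) = 0.214424
  k2 = f(0.825000, 1.114804) = -0.103754
  k3 = f(0.825000, 1.027305) = -0.016255
  k4 = f(1.100000, 1.046897) = -0.371039
  p ← 1.055838 + (0.55/6)·(k1 + 2k2 + 2k3 + k4) = 1.019480
p(1.1) ≈ 1.0195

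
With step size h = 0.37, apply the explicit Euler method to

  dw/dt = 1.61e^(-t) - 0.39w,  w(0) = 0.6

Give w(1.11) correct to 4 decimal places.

Euler: w_{n+1} = w_n + h·f(t_n, w_n).
t=0.000000, w=0.600000: f=1.376000 → w ← 0.600000 + 0.37·1.376000 = 1.109120
t=0.370000, w=1.109120: f=0.679525 → w ← 1.109120 + 0.37·0.679525 = 1.360544
t=0.740000, w=1.360544: f=0.237541 → w ← 1.360544 + 0.37·0.237541 = 1.448435
w(1.11) ≈ 1.4484

1.4484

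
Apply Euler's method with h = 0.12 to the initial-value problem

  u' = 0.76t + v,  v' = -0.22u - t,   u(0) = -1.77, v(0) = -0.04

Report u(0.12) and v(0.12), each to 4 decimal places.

-1.7748, 0.0067

Euler on (u,v): u_{n+1} = u_n + h·u', v_{n+1} = v_n + h·v'.
0.000000: (-1.770000, -0.040000); f=(-0.040000, 0.389400) → (-1.774800, 0.006728)
(u(0.12), v(0.12)) ≈ (-1.7748, 0.0067)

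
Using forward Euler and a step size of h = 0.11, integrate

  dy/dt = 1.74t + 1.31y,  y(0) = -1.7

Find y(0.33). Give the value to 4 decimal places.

Euler: y_{n+1} = y_n + h·f(t_n, y_n).
t=0.000000, y=-1.700000: f=-2.227000 → y ← -1.700000 + 0.11·(-2.227000) = -1.944970
t=0.110000, y=-1.944970: f=-2.356511 → y ← -1.944970 + 0.11·(-2.356511) = -2.204186
t=0.220000, y=-2.204186: f=-2.504684 → y ← -2.204186 + 0.11·(-2.504684) = -2.479701
y(0.33) ≈ -2.4797

-2.4797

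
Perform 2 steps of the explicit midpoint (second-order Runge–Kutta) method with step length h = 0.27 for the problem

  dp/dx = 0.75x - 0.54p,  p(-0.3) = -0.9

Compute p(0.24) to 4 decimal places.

-0.6765

Midpoint: k1 = f(x_n, p_n); k2 = f(x_n + h/2, p_n + (h/2)·k1); p_{n+1} = p_n + h·k2.
x=-0.300000, p=-0.900000:
  k1 = f(-0.300000, -0.900000) = 0.261000
  k2 = f(-0.165000, -0.864765) = 0.343223
  p ← -0.900000 + 0.27·0.343223 = -0.807330
x=-0.030000, p=-0.807330:
  k1 = f(-0.030000, -0.807330) = 0.413458
  k2 = f(0.105000, -0.751513) = 0.484567
  p ← -0.807330 + 0.27·0.484567 = -0.676497
p(0.24) ≈ -0.6765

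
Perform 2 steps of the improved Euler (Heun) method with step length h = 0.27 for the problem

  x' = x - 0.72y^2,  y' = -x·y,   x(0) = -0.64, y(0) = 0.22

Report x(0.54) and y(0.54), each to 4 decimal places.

Heun on (x,y): k1 = f(s_n, state_n); k2 = f(s_n + h, state_n + h·k1); state_{n+1} = state_n + (h/2)·(k1 + k2).
0.000000: (-0.640000, 0.220000)
  k1 = (-0.674848, 0.140800)
  predictor → (-0.822209, 0.258016)
  k2 = (-0.870141, 0.212143)
  → (-0.848574, 0.267647)
0.270000: (-0.848574, 0.267647)
  k1 = (-0.900151, 0.227118)
  predictor → (-1.091614, 0.328969)
  k2 = (-1.169533, 0.359108)
  → (-1.127981, 0.346788)
(x(0.54), y(0.54)) ≈ (-1.1280, 0.3468)

-1.1280, 0.3468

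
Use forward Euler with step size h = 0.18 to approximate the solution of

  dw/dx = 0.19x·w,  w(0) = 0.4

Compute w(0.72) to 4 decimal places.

Euler: w_{n+1} = w_n + h·f(x_n, w_n).
x=0.000000, w=0.400000: f=0.000000 → w ← 0.400000 + 0.18·0.000000 = 0.400000
x=0.180000, w=0.400000: f=0.013680 → w ← 0.400000 + 0.18·0.013680 = 0.402462
x=0.360000, w=0.402462: f=0.027528 → w ← 0.402462 + 0.18·0.027528 = 0.407418
x=0.540000, w=0.407418: f=0.041801 → w ← 0.407418 + 0.18·0.041801 = 0.414942
w(0.72) ≈ 0.4149

0.4149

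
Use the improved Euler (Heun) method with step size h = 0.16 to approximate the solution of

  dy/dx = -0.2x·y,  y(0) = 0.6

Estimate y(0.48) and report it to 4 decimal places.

0.5863

Heun: k1 = f(x_n, y_n); k2 = f(x_n + h, y_n + h·k1); y_{n+1} = y_n + (h/2)·(k1 + k2).
x=0.000000, y=0.600000:
  k1 = f(0.000000, 0.600000) = 0.000000
  k2 = f(0.160000, 0.600000) = -0.019200
  y ← 0.600000 + (0.16/2)·(0.000000 + (-0.019200)) = 0.598464
x=0.160000, y=0.598464:
  k1 = f(0.160000, 0.598464) = -0.019151
  k2 = f(0.320000, 0.595400) = -0.038106
  y ← 0.598464 + (0.16/2)·(-0.019151 + (-0.038106)) = 0.593883
x=0.320000, y=0.593883:
  k1 = f(0.320000, 0.593883) = -0.038009
  k2 = f(0.480000, 0.587802) = -0.056429
  y ← 0.593883 + (0.16/2)·(-0.038009 + (-0.056429)) = 0.586328
y(0.48) ≈ 0.5863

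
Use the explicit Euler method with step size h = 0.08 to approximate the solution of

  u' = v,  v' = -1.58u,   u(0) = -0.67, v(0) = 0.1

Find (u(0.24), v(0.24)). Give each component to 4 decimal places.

-0.6258, 0.3502

Euler on (u,v): u_{n+1} = u_n + h·u', v_{n+1} = v_n + h·v'.
0.000000: (-0.670000, 0.100000); f=(0.100000, 1.058600) → (-0.662000, 0.184688)
0.080000: (-0.662000, 0.184688); f=(0.184688, 1.045960) → (-0.647225, 0.268365)
0.160000: (-0.647225, 0.268365); f=(0.268365, 1.022615) → (-0.625756, 0.350174)
(u(0.24), v(0.24)) ≈ (-0.6258, 0.3502)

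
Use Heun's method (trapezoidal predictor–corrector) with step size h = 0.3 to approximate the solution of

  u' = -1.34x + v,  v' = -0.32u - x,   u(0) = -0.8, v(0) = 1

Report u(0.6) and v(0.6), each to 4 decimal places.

Heun on (u,v): k1 = f(x_n, state_n); k2 = f(x_n + h, state_n + h·k1); state_{n+1} = state_n + (h/2)·(k1 + k2).
0.000000: (-0.800000, 1.000000)
  k1 = (1.000000, 0.256000)
  predictor → (-0.500000, 1.076800)
  k2 = (0.674800, -0.140000)
  → (-0.548780, 1.017400)
0.300000: (-0.548780, 1.017400)
  k1 = (0.615400, -0.124390)
  predictor → (-0.364160, 0.980083)
  k2 = (0.176083, -0.483469)
  → (-0.430058, 0.926221)
(u(0.6), v(0.6)) ≈ (-0.4301, 0.9262)

-0.4301, 0.9262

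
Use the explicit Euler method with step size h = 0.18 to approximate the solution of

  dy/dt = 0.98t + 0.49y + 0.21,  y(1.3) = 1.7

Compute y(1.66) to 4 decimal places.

2.6027

Euler: y_{n+1} = y_n + h·f(t_n, y_n).
t=1.300000, y=1.700000: f=2.317000 → y ← 1.700000 + 0.18·2.317000 = 2.117060
t=1.480000, y=2.117060: f=2.697759 → y ← 2.117060 + 0.18·2.697759 = 2.602657
y(1.66) ≈ 2.6027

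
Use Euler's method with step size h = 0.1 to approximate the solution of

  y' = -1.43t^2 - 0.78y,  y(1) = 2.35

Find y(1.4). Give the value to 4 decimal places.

1.0075

Euler: y_{n+1} = y_n + h·f(t_n, y_n).
t=1.000000, y=2.350000: f=-3.263000 → y ← 2.350000 + 0.1·(-3.263000) = 2.023700
t=1.100000, y=2.023700: f=-3.308786 → y ← 2.023700 + 0.1·(-3.308786) = 1.692821
t=1.200000, y=1.692821: f=-3.379601 → y ← 1.692821 + 0.1·(-3.379601) = 1.354861
t=1.300000, y=1.354861: f=-3.473492 → y ← 1.354861 + 0.1·(-3.473492) = 1.007512
y(1.4) ≈ 1.0075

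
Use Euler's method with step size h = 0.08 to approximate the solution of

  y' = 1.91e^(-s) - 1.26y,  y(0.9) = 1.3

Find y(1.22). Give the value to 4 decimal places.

1.0379

Euler: y_{n+1} = y_n + h·f(s_n, y_n).
s=0.900000, y=1.300000: f=-0.861452 → y ← 1.300000 + 0.08·(-0.861452) = 1.231084
s=0.980000, y=1.231084: f=-0.834321 → y ← 1.231084 + 0.08·(-0.834321) = 1.164338
s=1.060000, y=1.164338: f=-0.805335 → y ← 1.164338 + 0.08·(-0.805335) = 1.099911
s=1.140000, y=1.099911: f=-0.775034 → y ← 1.099911 + 0.08·(-0.775034) = 1.037909
y(1.22) ≈ 1.0379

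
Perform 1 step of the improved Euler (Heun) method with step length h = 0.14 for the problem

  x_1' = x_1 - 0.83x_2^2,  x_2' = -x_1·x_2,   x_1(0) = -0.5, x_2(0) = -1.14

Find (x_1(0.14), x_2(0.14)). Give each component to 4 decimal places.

Heun on (x_1,x_2): k1 = f(t_n, state_n); k2 = f(t_n + h, state_n + h·k1); state_{n+1} = state_n + (h/2)·(k1 + k2).
0.000000: (-0.500000, -1.140000)
  k1 = (-1.578668, -0.570000)
  predictor → (-0.721014, -1.219800)
  k2 = (-1.955981, -0.879492)
  → (-0.747425, -1.241464)
(x_1(0.14), x_2(0.14)) ≈ (-0.7474, -1.2415)

-0.7474, -1.2415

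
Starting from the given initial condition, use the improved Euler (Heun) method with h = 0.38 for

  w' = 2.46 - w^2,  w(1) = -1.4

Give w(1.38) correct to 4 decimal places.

-1.1158

Heun: k1 = f(x_n, w_n); k2 = f(x_n + h, w_n + h·k1); w_{n+1} = w_n + (h/2)·(k1 + k2).
x=1.000000, w=-1.400000:
  k1 = f(1.000000, -1.400000) = 0.500000
  k2 = f(1.380000, -1.210000) = 0.995900
  w ← -1.400000 + (0.38/2)·(0.500000 + 0.995900) = -1.115779
w(1.38) ≈ -1.1158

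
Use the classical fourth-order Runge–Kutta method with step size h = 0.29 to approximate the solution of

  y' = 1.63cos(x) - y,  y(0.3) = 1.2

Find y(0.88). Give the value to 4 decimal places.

1.2485

RK4: k1 = f(x_n, y_n); k2 = f(x_n + h/2, y_n + (h/2)·k1); k3 = f(x_n + h/2, y_n + (h/2)·k2); k4 = f(x_n + h, y_n + h·k3); y_{n+1} = y_n + (h/6)·(k1 + 2k2 + 2k3 + k4).
x=0.300000, y=1.200000:
  k1 = f(0.300000, 1.200000) = 0.357198
  k2 = f(0.445000, 1.251794) = 0.219462
  k3 = f(0.445000, 1.231822) = 0.239433
  k4 = f(0.590000, 1.269436) = 0.084998
  y ← 1.200000 + (0.29/6)·(k1 + 2k2 + 2k3 + k4) = 1.265733
x=0.590000, y=1.265733:
  k1 = f(0.590000, 1.265733) = 0.088701
  k2 = f(0.735000, 1.278594) = -0.069410
  k3 = f(0.735000, 1.255668) = -0.046484
  k4 = f(0.880000, 1.252252) = -0.213696
  y ← 1.265733 + (0.29/6)·(k1 + 2k2 + 2k3 + k4) = 1.248488
y(0.88) ≈ 1.2485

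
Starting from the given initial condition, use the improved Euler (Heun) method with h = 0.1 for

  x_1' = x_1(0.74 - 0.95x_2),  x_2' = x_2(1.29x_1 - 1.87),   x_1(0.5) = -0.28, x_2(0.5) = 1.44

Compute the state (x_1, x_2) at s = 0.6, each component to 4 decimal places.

-0.2670, 1.1558

Heun on (x_1,x_2): k1 = f(s_n, state_n); k2 = f(s_n + h, state_n + h·k1); state_{n+1} = state_n + (h/2)·(k1 + k2).
0.500000: (-0.280000, 1.440000)
  k1 = (0.175840, -3.212928)
  predictor → (-0.262416, 1.118707)
  k2 = (0.084700, -2.470683)
  → (-0.266973, 1.155819)
(x_1(0.6), x_2(0.6)) ≈ (-0.2670, 1.1558)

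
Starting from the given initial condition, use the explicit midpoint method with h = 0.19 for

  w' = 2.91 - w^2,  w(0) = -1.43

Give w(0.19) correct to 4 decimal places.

-1.2223

Midpoint: k1 = f(s_n, w_n); k2 = f(s_n + h/2, w_n + (h/2)·k1); w_{n+1} = w_n + h·k2.
s=0.000000, w=-1.430000:
  k1 = f(0.000000, -1.430000) = 0.865100
  k2 = f(0.095000, -1.347815) = 1.093393
  w ← -1.430000 + 0.19·1.093393 = -1.222255
w(0.19) ≈ -1.2223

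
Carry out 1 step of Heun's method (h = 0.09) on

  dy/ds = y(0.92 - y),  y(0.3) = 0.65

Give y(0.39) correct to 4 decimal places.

Heun: k1 = f(s_n, y_n); k2 = f(s_n + h, y_n + h·k1); y_{n+1} = y_n + (h/2)·(k1 + k2).
s=0.300000, y=0.650000:
  k1 = f(0.300000, 0.650000) = 0.175500
  k2 = f(0.390000, 0.665795) = 0.169248
  y ← 0.650000 + (0.09/2)·(0.175500 + 0.169248) = 0.665514
y(0.39) ≈ 0.6655

0.6655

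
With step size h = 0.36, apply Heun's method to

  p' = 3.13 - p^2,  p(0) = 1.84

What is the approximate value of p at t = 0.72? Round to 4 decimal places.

Heun: k1 = f(t_n, p_n); k2 = f(t_n + h, p_n + h·k1); p_{n+1} = p_n + (h/2)·(k1 + k2).
t=0.000000, p=1.840000:
  k1 = f(0.000000, 1.840000) = -0.255600
  k2 = f(0.360000, 1.747984) = 0.074552
  p ← 1.840000 + (0.36/2)·(-0.255600 + 0.074552) = 1.807411
t=0.360000, p=1.807411:
  k1 = f(0.360000, 1.807411) = -0.136736
  k2 = f(0.720000, 1.758186) = 0.038780
  p ← 1.807411 + (0.36/2)·(-0.136736 + 0.038780) = 1.789779
p(0.72) ≈ 1.7898

1.7898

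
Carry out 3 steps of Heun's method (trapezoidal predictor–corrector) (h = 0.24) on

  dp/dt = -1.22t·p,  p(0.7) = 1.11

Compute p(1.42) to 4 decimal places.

Heun: k1 = f(t_n, p_n); k2 = f(t_n + h, p_n + h·k1); p_{n+1} = p_n + (h/2)·(k1 + k2).
t=0.700000, p=1.110000:
  k1 = f(0.700000, 1.110000) = -0.947940
  k2 = f(0.940000, 0.882494) = -1.012045
  p ← 1.110000 + (0.24/2)·(-0.947940 + (-1.012045)) = 0.874802
t=0.940000, p=0.874802:
  k1 = f(0.940000, 0.874802) = -1.003223
  k2 = f(1.180000, 0.634028) = -0.912747
  p ← 0.874802 + (0.24/2)·(-1.003223 + (-0.912747)) = 0.644885
t=1.180000, p=0.644885:
  k1 = f(1.180000, 0.644885) = -0.928377
  k2 = f(1.420000, 0.422075) = -0.731203
  p ← 0.644885 + (0.24/2)·(-0.928377 + (-0.731203)) = 0.445736
p(1.42) ≈ 0.4457

0.4457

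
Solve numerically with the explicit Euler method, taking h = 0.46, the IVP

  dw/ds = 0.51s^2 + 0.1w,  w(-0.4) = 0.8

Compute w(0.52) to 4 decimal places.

Euler: w_{n+1} = w_n + h·f(s_n, w_n).
s=-0.400000, w=0.800000: f=0.161600 → w ← 0.800000 + 0.46·0.161600 = 0.874336
s=0.060000, w=0.874336: f=0.089270 → w ← 0.874336 + 0.46·0.089270 = 0.915400
w(0.52) ≈ 0.9154

0.9154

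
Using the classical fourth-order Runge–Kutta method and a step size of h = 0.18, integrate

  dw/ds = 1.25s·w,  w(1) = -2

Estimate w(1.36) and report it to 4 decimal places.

-3.4012

RK4: k1 = f(s_n, w_n); k2 = f(s_n + h/2, w_n + (h/2)·k1); k3 = f(s_n + h/2, w_n + (h/2)·k2); k4 = f(s_n + h, w_n + h·k3); w_{n+1} = w_n + (h/6)·(k1 + 2k2 + 2k3 + k4).
s=1.000000, w=-2.000000:
  k1 = f(1.000000, -2.000000) = -2.500000
  k2 = f(1.090000, -2.225000) = -3.031563
  k3 = f(1.090000, -2.272841) = -3.096745
  k4 = f(1.180000, -2.557414) = -3.772186
  w ← -2.000000 + (0.18/6)·(k1 + 2k2 + 2k3 + k4) = -2.555864
s=1.180000, w=-2.555864:
  k1 = f(1.180000, -2.555864) = -3.769899
  k2 = f(1.270000, -2.895155) = -4.596059
  k3 = f(1.270000, -2.969509) = -4.714096
  k4 = f(1.360000, -3.404401) = -5.787482
  w ← -2.555864 + (0.18/6)·(k1 + 2k2 + 2k3 + k4) = -3.401195
w(1.36) ≈ -3.4012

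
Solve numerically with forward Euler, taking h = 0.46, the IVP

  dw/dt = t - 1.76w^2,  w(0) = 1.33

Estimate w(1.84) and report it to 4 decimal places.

0.9352

Euler: w_{n+1} = w_n + h·f(t_n, w_n).
t=0.000000, w=1.330000: f=-3.113264 → w ← 1.330000 + 0.46·(-3.113264) = -0.102101
t=0.460000, w=-0.102101: f=0.441653 → w ← -0.102101 + 0.46·0.441653 = 0.101059
t=0.920000, w=0.101059: f=0.902025 → w ← 0.101059 + 0.46·0.902025 = 0.515990
t=1.380000, w=0.515990: f=0.911407 → w ← 0.515990 + 0.46·0.911407 = 0.935238
w(1.84) ≈ 0.9352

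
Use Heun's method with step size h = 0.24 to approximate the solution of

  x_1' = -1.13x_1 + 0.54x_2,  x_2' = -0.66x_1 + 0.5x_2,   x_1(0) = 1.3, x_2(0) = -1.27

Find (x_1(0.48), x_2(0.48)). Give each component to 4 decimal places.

0.4340, -1.9185

Heun on (x_1,x_2): k1 = f(t_n, state_n); k2 = f(t_n + h, state_n + h·k1); state_{n+1} = state_n + (h/2)·(k1 + k2).
0.000000: (1.300000, -1.270000)
  k1 = (-2.154800, -1.493000)
  predictor → (0.782848, -1.628320)
  k2 = (-1.763911, -1.330840)
  → (0.829755, -1.608861)
0.240000: (0.829755, -1.608861)
  k1 = (-1.806408, -1.352068)
  predictor → (0.396217, -1.933357)
  k2 = (-1.491738, -1.228182)
  → (0.433977, -1.918491)
(x_1(0.48), x_2(0.48)) ≈ (0.4340, -1.9185)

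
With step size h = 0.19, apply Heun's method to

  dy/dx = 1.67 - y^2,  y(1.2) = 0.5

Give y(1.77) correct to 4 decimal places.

Heun: k1 = f(x_n, y_n); k2 = f(x_n + h, y_n + h·k1); y_{n+1} = y_n + (h/2)·(k1 + k2).
x=1.200000, y=0.500000:
  k1 = f(1.200000, 0.500000) = 1.420000
  k2 = f(1.390000, 0.769800) = 1.077408
  y ← 0.500000 + (0.19/2)·(1.420000 + 1.077408) = 0.737254
x=1.390000, y=0.737254:
  k1 = f(1.390000, 0.737254) = 1.126457
  k2 = f(1.580000, 0.951281) = 0.765065
  y ← 0.737254 + (0.19/2)·(1.126457 + 0.765065) = 0.916948
x=1.580000, y=0.916948:
  k1 = f(1.580000, 0.916948) = 0.829206
  k2 = f(1.770000, 1.074497) = 0.515455
  y ← 0.916948 + (0.19/2)·(0.829206 + 0.515455) = 1.044691
y(1.77) ≈ 1.0447

1.0447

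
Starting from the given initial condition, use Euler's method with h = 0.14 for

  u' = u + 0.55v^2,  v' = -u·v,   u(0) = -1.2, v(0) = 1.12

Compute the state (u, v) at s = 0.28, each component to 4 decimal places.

-1.3176, 1.5410

Euler on (u,v): u_{n+1} = u_n + h·u', v_{n+1} = v_n + h·v'.
0.000000: (-1.200000, 1.120000); f=(-0.510080, 1.344000) → (-1.271411, 1.308160)
0.140000: (-1.271411, 1.308160); f=(-0.330206, 1.663209) → (-1.317640, 1.541009)
(u(0.28), v(0.28)) ≈ (-1.3176, 1.5410)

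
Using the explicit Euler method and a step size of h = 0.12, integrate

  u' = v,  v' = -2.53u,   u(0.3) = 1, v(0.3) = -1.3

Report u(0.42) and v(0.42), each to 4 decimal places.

0.8440, -1.6036

Euler on (u,v): u_{n+1} = u_n + h·u', v_{n+1} = v_n + h·v'.
0.300000: (1.000000, -1.300000); f=(-1.300000, -2.530000) → (0.844000, -1.603600)
(u(0.42), v(0.42)) ≈ (0.8440, -1.6036)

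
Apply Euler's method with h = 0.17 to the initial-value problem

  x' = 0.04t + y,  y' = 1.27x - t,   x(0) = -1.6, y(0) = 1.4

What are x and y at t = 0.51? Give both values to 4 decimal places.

Euler on (x,y): x_{n+1} = x_n + h·x', y_{n+1} = y_n + h·y'.
0.000000: (-1.600000, 1.400000); f=(1.400000, -2.032000) → (-1.362000, 1.054560)
0.170000: (-1.362000, 1.054560); f=(1.061360, -1.899740) → (-1.181569, 0.731604)
0.340000: (-1.181569, 0.731604); f=(0.745204, -1.840592) → (-1.054884, 0.418703)
(x(0.51), y(0.51)) ≈ (-1.0549, 0.4187)

-1.0549, 0.4187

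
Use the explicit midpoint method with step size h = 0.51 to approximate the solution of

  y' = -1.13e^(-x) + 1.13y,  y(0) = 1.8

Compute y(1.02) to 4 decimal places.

4.0291

Midpoint: k1 = f(x_n, y_n); k2 = f(x_n + h/2, y_n + (h/2)·k1); y_{n+1} = y_n + h·k2.
x=0.000000, y=1.800000:
  k1 = f(0.000000, 1.800000) = 0.904000
  k2 = f(0.255000, 2.030520) = 1.418832
  y ← 1.800000 + 0.51·1.418832 = 2.523604
x=0.510000, y=2.523604:
  k1 = f(0.510000, 2.523604) = 2.173113
  k2 = f(0.765000, 3.077748) = 2.952028
  y ← 2.523604 + 0.51·2.952028 = 4.029139
y(1.02) ≈ 4.0291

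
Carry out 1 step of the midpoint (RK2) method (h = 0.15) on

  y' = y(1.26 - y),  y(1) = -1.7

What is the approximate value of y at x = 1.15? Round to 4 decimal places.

Midpoint: k1 = f(x_n, y_n); k2 = f(x_n + h/2, y_n + (h/2)·k1); y_{n+1} = y_n + h·k2.
x=1.000000, y=-1.700000:
  k1 = f(1.000000, -1.700000) = -5.032000
  k2 = f(1.075000, -2.077400) = -6.933115
  y ← -1.700000 + 0.15·(-6.933115) = -2.739967
y(1.15) ≈ -2.7400

-2.7400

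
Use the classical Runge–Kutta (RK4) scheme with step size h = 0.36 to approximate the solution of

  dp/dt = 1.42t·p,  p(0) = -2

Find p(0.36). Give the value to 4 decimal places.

RK4: k1 = f(t_n, p_n); k2 = f(t_n + h/2, p_n + (h/2)·k1); k3 = f(t_n + h/2, p_n + (h/2)·k2); k4 = f(t_n + h, p_n + h·k3); p_{n+1} = p_n + (h/6)·(k1 + 2k2 + 2k3 + k4).
t=0.000000, p=-2.000000:
  k1 = f(0.000000, -2.000000) = 0.000000
  k2 = f(0.180000, -2.000000) = -0.511200
  k3 = f(0.180000, -2.092016) = -0.534719
  k4 = f(0.360000, -2.192499) = -1.120805
  p ← -2.000000 + (0.36/6)·(k1 + 2k2 + 2k3 + k4) = -2.192759
p(0.36) ≈ -2.1928

-2.1928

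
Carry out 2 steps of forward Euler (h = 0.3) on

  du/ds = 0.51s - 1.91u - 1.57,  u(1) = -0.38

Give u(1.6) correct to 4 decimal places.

-0.4772

Euler: u_{n+1} = u_n + h·f(s_n, u_n).
s=1.000000, u=-0.380000: f=-0.334200 → u ← -0.380000 + 0.3·(-0.334200) = -0.480260
s=1.300000, u=-0.480260: f=0.010297 → u ← -0.480260 + 0.3·0.010297 = -0.477171
u(1.6) ≈ -0.4772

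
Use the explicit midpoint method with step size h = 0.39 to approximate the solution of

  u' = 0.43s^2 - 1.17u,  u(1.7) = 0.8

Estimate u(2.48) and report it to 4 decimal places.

1.3627

Midpoint: k1 = f(s_n, u_n); k2 = f(s_n + h/2, u_n + (h/2)·k1); u_{n+1} = u_n + h·k2.
s=1.700000, u=0.800000:
  k1 = f(1.700000, 0.800000) = 0.306700
  k2 = f(1.895000, 0.859807) = 0.538167
  u ← 0.800000 + 0.39·0.538167 = 1.009885
s=2.090000, u=1.009885:
  k1 = f(2.090000, 1.009885) = 0.696717
  k2 = f(2.285000, 1.145745) = 0.904605
  u ← 1.009885 + 0.39·0.904605 = 1.362681
u(2.48) ≈ 1.3627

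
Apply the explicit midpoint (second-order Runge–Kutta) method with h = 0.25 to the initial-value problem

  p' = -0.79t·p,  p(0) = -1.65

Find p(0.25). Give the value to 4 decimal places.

-1.6093

Midpoint: k1 = f(t_n, p_n); k2 = f(t_n + h/2, p_n + (h/2)·k1); p_{n+1} = p_n + h·k2.
t=0.000000, p=-1.650000:
  k1 = f(0.000000, -1.650000) = 0.000000
  k2 = f(0.125000, -1.650000) = 0.162937
  p ← -1.650000 + 0.25·0.162937 = -1.609266
p(0.25) ≈ -1.6093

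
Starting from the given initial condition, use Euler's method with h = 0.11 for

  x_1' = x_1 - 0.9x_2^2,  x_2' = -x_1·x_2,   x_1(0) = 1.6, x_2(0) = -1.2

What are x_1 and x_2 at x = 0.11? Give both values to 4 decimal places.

1.6334, -0.9888

Euler on (x_1,x_2): x_1_{n+1} = x_1_n + h·x_1', x_2_{n+1} = x_2_n + h·x_2'.
0.000000: (1.600000, -1.200000); f=(0.304000, 1.920000) → (1.633440, -0.988800)
(x_1(0.11), x_2(0.11)) ≈ (1.6334, -0.9888)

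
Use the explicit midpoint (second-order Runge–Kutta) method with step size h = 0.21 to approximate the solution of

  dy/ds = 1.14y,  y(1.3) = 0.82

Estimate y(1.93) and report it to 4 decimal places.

1.6720

Midpoint: k1 = f(s_n, y_n); k2 = f(s_n + h/2, y_n + (h/2)·k1); y_{n+1} = y_n + h·k2.
s=1.300000, y=0.820000:
  k1 = f(1.300000, 0.820000) = 0.934800
  k2 = f(1.405000, 0.918154) = 1.046696
  y ← 0.820000 + 0.21·1.046696 = 1.039806
s=1.510000, y=1.039806:
  k1 = f(1.510000, 1.039806) = 1.185379
  k2 = f(1.615000, 1.164271) = 1.327269
  y ← 1.039806 + 0.21·1.327269 = 1.318533
s=1.720000, y=1.318533:
  k1 = f(1.720000, 1.318533) = 1.503127
  k2 = f(1.825000, 1.476361) = 1.683051
  y ← 1.318533 + 0.21·1.683051 = 1.671973
y(1.93) ≈ 1.6720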